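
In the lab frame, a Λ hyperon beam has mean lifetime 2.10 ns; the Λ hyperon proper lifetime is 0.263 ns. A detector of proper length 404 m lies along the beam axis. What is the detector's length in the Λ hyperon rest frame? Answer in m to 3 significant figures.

L ≈ 50.6 m

Time dilation ⇒ γ = Δt/τ₀ = 2.10/0.263 = 7.9848
Length contraction: L = L₀/γ = 404/7.9848 = 50.6 m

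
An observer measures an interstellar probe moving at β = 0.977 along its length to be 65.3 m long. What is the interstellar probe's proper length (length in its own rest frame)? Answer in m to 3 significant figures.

γ = 1/√(1 − 0.977²) = 4.6896
L₀ = γL = 4.6896 × 65.3 = 306 m

L₀ ≈ 306 m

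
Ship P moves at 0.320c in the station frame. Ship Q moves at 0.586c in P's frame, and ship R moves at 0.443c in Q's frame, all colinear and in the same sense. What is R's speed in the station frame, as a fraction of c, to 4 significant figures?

u ≈ 0.9013c

Compose boost 2: (0.586 + 0.320)/(1 + 0.586×0.320) = 0.9060/1.18752 = 0.762935
Compose boost 3: (0.443 + 0.762935)/(1 + 0.443×0.762935) = 1.20593/1.33798 = 0.9013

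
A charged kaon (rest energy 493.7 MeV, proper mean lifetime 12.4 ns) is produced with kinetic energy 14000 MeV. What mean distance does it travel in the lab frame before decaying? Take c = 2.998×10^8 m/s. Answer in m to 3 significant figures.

γ = 1 + K/(m₀c²) = 1 + 14000/493.7 = 29.357
β = √(1 − 1/γ²) = 0.99942
Dilated lifetime: γτ₀ = 29.357 × 12.4 ns = 364.03 ns
d = βc·γτ₀ = 0.99942 × (2.998×10^8 m/s) × 3.6403×10^-7 s = 109 m

d ≈ 109 m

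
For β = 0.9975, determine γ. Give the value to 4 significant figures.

γ ≈ 14.15

γ = 1/√(1 − β²) = 1/√(1 − 0.9975²) = 1/√(0.00499375) = 14.15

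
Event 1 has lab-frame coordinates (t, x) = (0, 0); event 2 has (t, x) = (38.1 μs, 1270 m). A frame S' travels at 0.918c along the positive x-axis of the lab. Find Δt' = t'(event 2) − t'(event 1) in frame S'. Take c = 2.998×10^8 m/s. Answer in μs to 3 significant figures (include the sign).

γ = 1/√(1 − 0.918²) = 2.5216
Δt' = γ(Δt − vΔx/c²) = 2.5216 × (38.1 μs − 0.918×1270 m / (2.998×10^8 m/s))
= 2.5216 × (34.211 μs) = 86.3 μs

Δt' ≈ 86.3 μs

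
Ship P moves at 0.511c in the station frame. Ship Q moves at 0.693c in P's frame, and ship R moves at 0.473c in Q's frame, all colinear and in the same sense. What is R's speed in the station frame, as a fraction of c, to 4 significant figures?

u ≈ 0.9589c

Compose boost 2: (0.693 + 0.511)/(1 + 0.693×0.511) = 1.204/1.35412 = 0.889136
Compose boost 3: (0.473 + 0.889136)/(1 + 0.473×0.889136) = 1.36214/1.42056 = 0.9589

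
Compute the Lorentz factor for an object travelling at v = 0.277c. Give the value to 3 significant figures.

γ ≈ 1.04

γ = 1/√(1 − β²) = 1/√(1 − 0.277²) = 1/√(0.92327) = 1.04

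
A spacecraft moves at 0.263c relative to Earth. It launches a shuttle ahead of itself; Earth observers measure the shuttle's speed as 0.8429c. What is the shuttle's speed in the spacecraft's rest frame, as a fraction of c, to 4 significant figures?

Inverse velocity addition: u' = (u − v)/(1 − uv/c²)
= (0.8429 − 0.263)/(1 − 0.8429×0.263) = 0.5799/0.778317 = 0.7451

u' ≈ 0.7451c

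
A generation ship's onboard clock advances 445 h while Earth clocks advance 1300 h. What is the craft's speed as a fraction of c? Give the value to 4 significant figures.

β ≈ 0.9396

γ = Δt/τ₀ = 1300/445 = 2.92135
β = √(1 − 1/γ²) = √(1 − 1/2.92135²) = 0.9396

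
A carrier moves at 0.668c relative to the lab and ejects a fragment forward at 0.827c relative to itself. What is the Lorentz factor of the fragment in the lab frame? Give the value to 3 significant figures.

γ ≈ 3.71

u_lab = (0.827 + 0.668)/(1 + 0.827×0.668) = 1.495/1.55244 = 0.963003
γ = 1/√(1 − 0.963003²) = 3.71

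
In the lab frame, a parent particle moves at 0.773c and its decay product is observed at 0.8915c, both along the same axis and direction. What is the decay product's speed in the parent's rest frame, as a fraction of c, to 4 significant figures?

u' ≈ 0.3812c

Inverse velocity addition: u' = (u − v)/(1 − uv/c²)
= (0.8915 − 0.773)/(1 − 0.8915×0.773) = 0.1185/0.310871 = 0.3812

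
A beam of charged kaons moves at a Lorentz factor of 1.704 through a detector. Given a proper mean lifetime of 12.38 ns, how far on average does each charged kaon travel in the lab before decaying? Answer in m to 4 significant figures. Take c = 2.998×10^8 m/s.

d ≈ 5.121 m

β = √(1 − 1/γ²) = √(1 − 1/1.704²) = 0.809692
Dilated lifetime: Δt = γτ₀ = 1.704 × 12.38 ns = 21.0955 ns
d = vΔt = 0.809692c × 21.0955 ns = 2.42746×10^8 m/s × 2.10955×10^-8 s = 5.121 m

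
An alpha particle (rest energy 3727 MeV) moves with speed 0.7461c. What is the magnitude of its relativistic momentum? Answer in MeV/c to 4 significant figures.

γ = 1/√(1 − 0.7461²) = 1.50188
p = γβm₀c = 1.50188 × 0.7461 × 3727 MeV/c = 4176 MeV/c

p ≈ 4176 MeV/c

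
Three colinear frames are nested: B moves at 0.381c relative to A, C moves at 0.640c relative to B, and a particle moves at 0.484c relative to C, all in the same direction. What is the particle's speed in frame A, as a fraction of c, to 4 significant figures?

Compose boost 2: (0.640 + 0.381)/(1 + 0.640×0.381) = 1.021/1.24384 = 0.820845
Compose boost 3: (0.484 + 0.820845)/(1 + 0.484×0.820845) = 1.30485/1.39729 = 0.9338

u ≈ 0.9338c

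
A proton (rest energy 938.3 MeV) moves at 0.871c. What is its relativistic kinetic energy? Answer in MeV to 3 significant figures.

K ≈ 972 MeV

γ = 1/√(1 − 0.871²) = 2.0355
K = (γ − 1)m₀c² = (2.0355 − 1) × 938.3 MeV = 1.0355 × 938.3 MeV = 972 MeV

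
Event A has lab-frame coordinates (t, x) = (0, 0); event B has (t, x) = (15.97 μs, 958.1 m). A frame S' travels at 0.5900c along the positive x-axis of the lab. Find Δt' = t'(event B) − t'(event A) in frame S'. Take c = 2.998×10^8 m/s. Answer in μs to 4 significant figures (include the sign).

γ = 1/√(1 − 0.5900²) = 1.23854
Δt' = γ(Δt − vΔx/c²) = 1.23854 × (15.97 μs − 0.5900×958.1 m / (2.998×10^8 m/s))
= 1.23854 × (14.0845 μs) = 17.44 μs

Δt' ≈ 17.44 μs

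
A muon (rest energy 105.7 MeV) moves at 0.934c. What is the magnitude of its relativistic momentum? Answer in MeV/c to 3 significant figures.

γ = 1/√(1 − 0.934²) = 2.7990
p = γβm₀c = 2.7990 × 0.934 × 105.7 MeV/c = 276 MeV/c

p ≈ 276 MeV/c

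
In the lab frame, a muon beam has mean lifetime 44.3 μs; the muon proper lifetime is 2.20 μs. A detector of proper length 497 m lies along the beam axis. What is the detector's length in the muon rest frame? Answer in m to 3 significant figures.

Time dilation ⇒ γ = Δt/τ₀ = 44.3/2.20 = 20.136
Length contraction: L = L₀/γ = 497/20.136 = 24.7 m

L ≈ 24.7 m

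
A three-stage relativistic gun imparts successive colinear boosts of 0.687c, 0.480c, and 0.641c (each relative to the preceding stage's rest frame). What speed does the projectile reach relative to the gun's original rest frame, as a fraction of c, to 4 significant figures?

Compose boost 2: (0.480 + 0.687)/(1 + 0.480×0.687) = 1.167/1.32976 = 0.877602
Compose boost 3: (0.641 + 0.877602)/(1 + 0.641×0.877602) = 1.51860/1.56254 = 0.9719

u ≈ 0.9719c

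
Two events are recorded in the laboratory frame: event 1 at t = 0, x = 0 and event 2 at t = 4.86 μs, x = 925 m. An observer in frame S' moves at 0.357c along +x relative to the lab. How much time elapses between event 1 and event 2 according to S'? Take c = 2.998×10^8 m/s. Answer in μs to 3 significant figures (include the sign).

γ = 1/√(1 − 0.357²) = 1.0705
Δt' = γ(Δt − vΔx/c²) = 1.0705 × (4.86 μs − 0.357×925 m / (2.998×10^8 m/s))
= 1.0705 × (3.7585 μs) = 4.02 μs

Δt' ≈ 4.02 μs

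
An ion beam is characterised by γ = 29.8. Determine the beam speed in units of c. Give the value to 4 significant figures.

β = √(1 − 1/γ²) = √(1 − 1/29.8²) = √(0.998874) = 0.9994

β ≈ 0.9994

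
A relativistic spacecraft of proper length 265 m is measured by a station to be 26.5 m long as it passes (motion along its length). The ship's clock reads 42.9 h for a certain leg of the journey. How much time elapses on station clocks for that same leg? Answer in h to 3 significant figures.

Δt ≈ 429 h

Length contraction ⇒ γ = L₀/L = 265/26.5 = 10.000
Time dilation: Δt = γτ₀ = 10.000 × 42.9 h = 429 h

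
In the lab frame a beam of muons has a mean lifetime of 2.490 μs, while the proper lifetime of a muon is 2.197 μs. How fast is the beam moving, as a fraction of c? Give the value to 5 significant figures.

γ = Δt/τ₀ = 2.490/2.197 = 1.133364
β = √(1 − 1/γ²) = √(1 − 1/1.133364²) = 0.47063

β ≈ 0.47063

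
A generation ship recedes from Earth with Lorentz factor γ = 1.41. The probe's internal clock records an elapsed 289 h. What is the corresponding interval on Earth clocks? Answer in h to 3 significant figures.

Δt ≈ 407 h

γ = 1.41 (given)
Time dilation: Δt = γτ₀ = 1.41 × 289 h = 407 h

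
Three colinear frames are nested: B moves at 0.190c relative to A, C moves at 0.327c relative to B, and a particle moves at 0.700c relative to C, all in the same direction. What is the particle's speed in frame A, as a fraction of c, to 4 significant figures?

u ≈ 0.8852c

Compose boost 2: (0.327 + 0.190)/(1 + 0.327×0.190) = 0.5170/1.06213 = 0.486758
Compose boost 3: (0.700 + 0.486758)/(1 + 0.700×0.486758) = 1.18676/1.34073 = 0.8852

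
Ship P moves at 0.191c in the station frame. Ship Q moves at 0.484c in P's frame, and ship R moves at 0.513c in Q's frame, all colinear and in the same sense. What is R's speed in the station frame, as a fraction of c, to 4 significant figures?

Compose boost 2: (0.484 + 0.191)/(1 + 0.484×0.191) = 0.6750/1.09244 = 0.617881
Compose boost 3: (0.513 + 0.617881)/(1 + 0.513×0.617881) = 1.13088/1.31697 = 0.8587

u ≈ 0.8587c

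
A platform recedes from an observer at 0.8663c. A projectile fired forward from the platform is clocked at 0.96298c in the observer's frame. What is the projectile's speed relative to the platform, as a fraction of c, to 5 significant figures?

u' ≈ 0.58322c

Inverse velocity addition: u' = (u − v)/(1 − uv/c²)
= (0.96298 − 0.8663)/(1 − 0.96298×0.8663) = 0.096680/0.1657704 = 0.58322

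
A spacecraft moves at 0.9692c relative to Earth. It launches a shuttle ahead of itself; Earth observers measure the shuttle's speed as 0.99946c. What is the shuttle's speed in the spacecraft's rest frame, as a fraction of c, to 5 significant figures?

u' ≈ 0.96605c

Inverse velocity addition: u' = (u − v)/(1 − uv/c²)
= (0.99946 − 0.9692)/(1 − 0.99946×0.9692) = 0.030260/0.03132337 = 0.96605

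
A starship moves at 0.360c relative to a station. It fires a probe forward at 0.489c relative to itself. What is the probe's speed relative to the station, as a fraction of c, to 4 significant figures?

Relativistic velocity addition: u = (u' + v)/(1 + u'v/c²)
= (0.489 + 0.360)/(1 + 0.489×0.360) = 0.8490/1.17604 = 0.7219

u ≈ 0.7219c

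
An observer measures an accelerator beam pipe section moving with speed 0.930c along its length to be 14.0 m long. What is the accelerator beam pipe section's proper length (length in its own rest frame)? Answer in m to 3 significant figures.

γ = 1/√(1 − 0.930²) = 2.7206
L₀ = γL = 2.7206 × 14.0 = 38.1 m

L₀ ≈ 38.1 m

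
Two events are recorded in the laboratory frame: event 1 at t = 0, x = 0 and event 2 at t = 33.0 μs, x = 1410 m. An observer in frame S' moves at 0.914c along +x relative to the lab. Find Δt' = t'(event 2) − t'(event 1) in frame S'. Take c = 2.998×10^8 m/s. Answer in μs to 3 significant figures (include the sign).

Δt' ≈ 70.7 μs

γ = 1/√(1 − 0.914²) = 2.4648
Δt' = γ(Δt − vΔx/c²) = 2.4648 × (33.0 μs − 0.914×1410 m / (2.998×10^8 m/s))
= 2.4648 × (28.701 μs) = 70.7 μs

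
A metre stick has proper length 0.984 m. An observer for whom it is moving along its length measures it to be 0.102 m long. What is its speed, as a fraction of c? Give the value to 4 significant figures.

γ = L₀/L = 0.984/0.102 = 9.64706
β = √(1 − 1/γ²) = 0.9946

β ≈ 0.9946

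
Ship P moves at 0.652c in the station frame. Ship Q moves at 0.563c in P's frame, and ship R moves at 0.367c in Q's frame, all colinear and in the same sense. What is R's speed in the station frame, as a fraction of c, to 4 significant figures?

Compose boost 2: (0.563 + 0.652)/(1 + 0.563×0.652) = 1.215/1.36708 = 0.888758
Compose boost 3: (0.367 + 0.888758)/(1 + 0.367×0.888758) = 1.25576/1.32617 = 0.9469

u ≈ 0.9469c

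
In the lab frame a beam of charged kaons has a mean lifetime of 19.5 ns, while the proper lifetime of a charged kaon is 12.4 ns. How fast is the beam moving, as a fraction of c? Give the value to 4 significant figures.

γ = Δt/τ₀ = 19.5/12.4 = 1.57258
β = √(1 − 1/γ²) = √(1 − 1/1.57258²) = 0.7718

β ≈ 0.7718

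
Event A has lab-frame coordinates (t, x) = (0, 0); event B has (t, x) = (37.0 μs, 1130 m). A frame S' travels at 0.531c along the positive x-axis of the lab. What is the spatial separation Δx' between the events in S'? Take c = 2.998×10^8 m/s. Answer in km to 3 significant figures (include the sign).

Δx' ≈ -5.62 km

γ = 1/√(1 − 0.531²) = 1.1801
Δx' = γ(Δx − vΔt) = 1.1801 × (1130 m − 0.531×(2.998×10^8 m/s)×37.0×10^-6 s)
= 1.1801 × (-4760.2 m) = -5.62 km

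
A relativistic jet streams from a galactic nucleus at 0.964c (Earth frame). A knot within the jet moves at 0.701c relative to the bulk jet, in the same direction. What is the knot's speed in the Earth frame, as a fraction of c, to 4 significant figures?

Relativistic velocity addition: u = (u' + v)/(1 + u'v/c²)
= (0.701 + 0.964)/(1 + 0.701×0.964) = 1.665/1.67576 = 0.9936

u ≈ 0.9936c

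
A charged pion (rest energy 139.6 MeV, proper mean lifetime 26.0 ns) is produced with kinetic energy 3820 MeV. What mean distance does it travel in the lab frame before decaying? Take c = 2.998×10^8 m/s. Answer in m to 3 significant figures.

d ≈ 221 m

γ = 1 + K/(m₀c²) = 1 + 3820/139.6 = 28.364
β = √(1 − 1/γ²) = 0.99938
Dilated lifetime: γτ₀ = 28.364 × 26.0 ns = 737.46 ns
d = βc·γτ₀ = 0.99938 × (2.998×10^8 m/s) × 7.3746×10^-7 s = 221 m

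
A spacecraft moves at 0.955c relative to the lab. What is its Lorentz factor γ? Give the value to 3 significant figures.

γ = 1/√(1 − β²) = 1/√(1 − 0.955²) = 1/√(0.087975) = 3.37

γ ≈ 3.37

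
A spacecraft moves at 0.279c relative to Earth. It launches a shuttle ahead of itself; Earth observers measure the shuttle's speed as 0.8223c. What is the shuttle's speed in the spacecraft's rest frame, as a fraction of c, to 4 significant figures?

Inverse velocity addition: u' = (u − v)/(1 − uv/c²)
= (0.8223 − 0.279)/(1 − 0.8223×0.279) = 0.5433/0.770578 = 0.7051

u' ≈ 0.7051c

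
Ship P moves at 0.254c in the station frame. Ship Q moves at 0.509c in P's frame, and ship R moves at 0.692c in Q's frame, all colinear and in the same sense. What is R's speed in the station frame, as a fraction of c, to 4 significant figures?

Compose boost 2: (0.509 + 0.254)/(1 + 0.509×0.254) = 0.7630/1.12929 = 0.675648
Compose boost 3: (0.692 + 0.675648)/(1 + 0.692×0.675648) = 1.36765/1.46755 = 0.9319

u ≈ 0.9319c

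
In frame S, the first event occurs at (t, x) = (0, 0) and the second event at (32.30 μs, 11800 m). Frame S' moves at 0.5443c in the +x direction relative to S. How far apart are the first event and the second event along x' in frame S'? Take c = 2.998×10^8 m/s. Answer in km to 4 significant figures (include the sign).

γ = 1/√(1 − 0.5443²) = 1.19205
Δx' = γ(Δx − vΔt) = 1.19205 × (11800 m − 0.5443×(2.998×10^8 m/s)×32.30×10^-6 s)
= 1.19205 × (6529.25 m) = 7.783 km

Δx' ≈ 7.783 km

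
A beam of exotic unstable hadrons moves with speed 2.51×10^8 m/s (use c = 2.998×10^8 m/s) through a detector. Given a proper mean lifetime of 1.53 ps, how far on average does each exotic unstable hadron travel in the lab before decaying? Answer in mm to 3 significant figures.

β = v/c = 2.51×10^8 / 2.998×10^8 = 0.83722
γ = 1/√(1 − 0.83722²) = 1.8286
Dilated lifetime: Δt = γτ₀ = 1.8286 × 1.53 ps = 2.7978 ps
d = vΔt = 0.83722c × 2.7978 ps = 2.5100×10^8 m/s × 2.7978×10^-12 s = 0.702 mm

d ≈ 0.702 mm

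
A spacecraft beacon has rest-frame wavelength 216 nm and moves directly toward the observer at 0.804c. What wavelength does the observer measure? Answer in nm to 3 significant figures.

λ_obs ≈ 71.2 nm

Relativistic Doppler: λ_obs = λ_src √((1−β)/(1+β))
= 216 × √(0.19600/1.8040) = 216 × 0.32962 = 71.2 nm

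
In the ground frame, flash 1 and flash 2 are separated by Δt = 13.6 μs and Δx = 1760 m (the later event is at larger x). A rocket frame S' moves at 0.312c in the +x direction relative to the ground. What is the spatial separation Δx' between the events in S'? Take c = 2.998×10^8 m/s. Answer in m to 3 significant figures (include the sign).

Δx' ≈ 514 m

γ = 1/√(1 − 0.312²) = 1.0525
Δx' = γ(Δx − vΔt) = 1.0525 × (1760 m − 0.312×(2.998×10^8 m/s)×13.6×10^-6 s)
= 1.0525 × (487.89 m) = 514 m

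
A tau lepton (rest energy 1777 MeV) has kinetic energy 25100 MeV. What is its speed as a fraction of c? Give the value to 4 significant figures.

β ≈ 0.9978

γ = 1 + K/(m₀c²) = 1 + 25100/1777 = 15.1249
β = √(1 − 1/γ²) = 0.9978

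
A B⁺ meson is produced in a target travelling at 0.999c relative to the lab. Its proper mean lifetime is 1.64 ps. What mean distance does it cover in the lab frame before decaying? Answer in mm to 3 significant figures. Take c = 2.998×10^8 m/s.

γ = 1/√(1 − 0.999²) = 22.366
Dilated lifetime: Δt = γτ₀ = 22.366 × 1.64 ps = 36.681 ps
d = vΔt = 0.999c × 36.681 ps = 2.9950×10^8 m/s × 3.6681×10^-11 s = 11.0 mm

d ≈ 11.0 mm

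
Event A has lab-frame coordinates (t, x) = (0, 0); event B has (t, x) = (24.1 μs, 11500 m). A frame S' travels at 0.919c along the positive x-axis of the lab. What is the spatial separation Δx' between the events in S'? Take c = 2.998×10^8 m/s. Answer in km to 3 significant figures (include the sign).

γ = 1/√(1 − 0.919²) = 2.5364
Δx' = γ(Δx − vΔt) = 2.5364 × (11500 m − 0.919×(2.998×10^8 m/s)×24.1×10^-6 s)
= 2.5364 × (4860.1 m) = 12.3 km

Δx' ≈ 12.3 km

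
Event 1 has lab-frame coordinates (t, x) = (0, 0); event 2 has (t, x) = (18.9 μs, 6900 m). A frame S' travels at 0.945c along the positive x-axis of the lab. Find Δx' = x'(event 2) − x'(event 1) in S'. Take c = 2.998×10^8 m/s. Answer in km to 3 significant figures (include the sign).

Δx' ≈ 4.73 km

γ = 1/√(1 − 0.945²) = 3.0574
Δx' = γ(Δx − vΔt) = 3.0574 × (6900 m − 0.945×(2.998×10^8 m/s)×18.9×10^-6 s)
= 3.0574 × (1545.4 m) = 4.73 km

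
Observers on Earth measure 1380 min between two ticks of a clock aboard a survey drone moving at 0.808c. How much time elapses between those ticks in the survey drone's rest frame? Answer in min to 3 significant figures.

τ₀ ≈ 813 min

γ = 1/√(1 − 0.808²) = 1.6973
Proper time: τ₀ = Δt/γ = 1380/1.6973 = 813 min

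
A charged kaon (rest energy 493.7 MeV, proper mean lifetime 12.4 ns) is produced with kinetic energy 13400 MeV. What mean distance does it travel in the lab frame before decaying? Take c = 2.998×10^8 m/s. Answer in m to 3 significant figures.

d ≈ 105 m

γ = 1 + K/(m₀c²) = 1 + 13400/493.7 = 28.142
β = √(1 − 1/γ²) = 0.99937
Dilated lifetime: γτ₀ = 28.142 × 12.4 ns = 348.96 ns
d = βc·γτ₀ = 0.99937 × (2.998×10^8 m/s) × 3.4896×10^-7 s = 105 m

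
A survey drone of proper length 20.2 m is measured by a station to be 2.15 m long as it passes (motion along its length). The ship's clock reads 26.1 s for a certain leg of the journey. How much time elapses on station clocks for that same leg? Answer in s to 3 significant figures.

Δt ≈ 245 s

Length contraction ⇒ γ = L₀/L = 20.2/2.15 = 9.3953
Time dilation: Δt = γτ₀ = 9.3953 × 26.1 s = 245 s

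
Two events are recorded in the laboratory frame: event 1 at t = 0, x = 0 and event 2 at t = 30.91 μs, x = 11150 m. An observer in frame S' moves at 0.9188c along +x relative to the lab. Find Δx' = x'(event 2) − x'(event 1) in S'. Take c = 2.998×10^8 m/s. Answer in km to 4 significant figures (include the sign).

Δx' ≈ 6.677 km

γ = 1/√(1 − 0.9188²) = 2.53342
Δx' = γ(Δx − vΔt) = 2.53342 × (11150 m − 0.9188×(2.998×10^8 m/s)×30.91×10^-6 s)
= 2.53342 × (2635.65 m) = 6.677 km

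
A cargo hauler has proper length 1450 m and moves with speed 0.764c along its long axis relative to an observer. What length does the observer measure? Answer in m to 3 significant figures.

L ≈ 936 m

γ = 1/√(1 − 0.764²) = 1.5499
Length contraction: L = L₀/γ = 1450/1.5499 = 936 m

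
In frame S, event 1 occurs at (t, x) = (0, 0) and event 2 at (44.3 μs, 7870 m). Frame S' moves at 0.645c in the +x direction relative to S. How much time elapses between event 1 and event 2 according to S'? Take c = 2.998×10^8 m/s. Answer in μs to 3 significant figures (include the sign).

Δt' ≈ 35.8 μs

γ = 1/√(1 − 0.645²) = 1.3086
Δt' = γ(Δt − vΔx/c²) = 1.3086 × (44.3 μs − 0.645×7870 m / (2.998×10^8 m/s))
= 1.3086 × (27.368 μs) = 35.8 μs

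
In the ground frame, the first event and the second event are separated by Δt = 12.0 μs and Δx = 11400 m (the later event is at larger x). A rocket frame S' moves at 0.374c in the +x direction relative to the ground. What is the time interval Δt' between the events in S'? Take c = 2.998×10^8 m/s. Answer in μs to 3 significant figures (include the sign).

Δt' ≈ -2.40 μs

γ = 1/√(1 − 0.374²) = 1.0783
Δt' = γ(Δt − vΔx/c²) = 1.0783 × (12.0 μs − 0.374×11400 m / (2.998×10^8 m/s))
= 1.0783 × (-2.2215 μs) = -2.40 μs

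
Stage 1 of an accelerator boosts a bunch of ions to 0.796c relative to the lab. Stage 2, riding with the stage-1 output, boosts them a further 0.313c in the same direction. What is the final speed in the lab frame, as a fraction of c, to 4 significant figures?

u ≈ 0.8878c

Compose boost 2: (0.313 + 0.796)/(1 + 0.313×0.796) = 1.109/1.24915 = 0.8878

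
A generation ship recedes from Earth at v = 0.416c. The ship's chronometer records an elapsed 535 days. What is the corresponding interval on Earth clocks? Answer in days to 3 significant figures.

Δt ≈ 588 days

γ = 1/√(1 − 0.416²) = 1.0997
Time dilation: Δt = γτ₀ = 1.0997 × 535 days = 588 days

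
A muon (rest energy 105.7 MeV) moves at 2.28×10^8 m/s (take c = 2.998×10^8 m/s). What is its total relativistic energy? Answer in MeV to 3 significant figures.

β = v/c = 2.28×10^8 / 2.998×10^8 = 0.76051
γ = 1/√(1 − 0.76051²) = 1.5400
E = γm₀c² = 1.5400 × 105.7 MeV = 163 MeV

E ≈ 163 MeV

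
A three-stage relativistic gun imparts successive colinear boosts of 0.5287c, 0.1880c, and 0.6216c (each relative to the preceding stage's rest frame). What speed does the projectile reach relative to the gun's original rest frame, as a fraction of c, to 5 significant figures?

Compose boost 2: (0.1880 + 0.5287)/(1 + 0.1880×0.5287) = 0.71670/1.099396 = 0.6519036
Compose boost 3: (0.6216 + 0.6519036)/(1 + 0.6216×0.6519036) = 1.273504/1.405223 = 0.90626

u ≈ 0.90626c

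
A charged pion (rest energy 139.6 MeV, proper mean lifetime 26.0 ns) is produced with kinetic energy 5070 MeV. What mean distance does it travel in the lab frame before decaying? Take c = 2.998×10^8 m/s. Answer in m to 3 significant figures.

γ = 1 + K/(m₀c²) = 1 + 5070/139.6 = 37.318
β = √(1 − 1/γ²) = 0.99964
Dilated lifetime: γτ₀ = 37.318 × 26.0 ns = 970.27 ns
d = βc·γτ₀ = 0.99964 × (2.998×10^8 m/s) × 9.7027×10^-7 s = 291 m

d ≈ 291 m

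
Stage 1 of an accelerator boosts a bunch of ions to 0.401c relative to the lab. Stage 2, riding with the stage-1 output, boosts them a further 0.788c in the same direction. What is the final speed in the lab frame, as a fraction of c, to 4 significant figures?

Compose boost 2: (0.788 + 0.401)/(1 + 0.788×0.401) = 1.189/1.31599 = 0.9035

u ≈ 0.9035c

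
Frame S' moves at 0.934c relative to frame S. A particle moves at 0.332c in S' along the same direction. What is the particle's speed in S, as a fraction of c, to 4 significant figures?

Relativistic velocity addition: u = (u' + v)/(1 + u'v/c²)
= (0.332 + 0.934)/(1 + 0.332×0.934) = 1.266/1.31009 = 0.9663

u ≈ 0.9663c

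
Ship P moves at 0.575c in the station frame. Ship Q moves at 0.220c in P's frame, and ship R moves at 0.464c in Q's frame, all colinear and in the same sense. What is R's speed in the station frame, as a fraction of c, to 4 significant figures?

u ≈ 0.8812c

Compose boost 2: (0.220 + 0.575)/(1 + 0.220×0.575) = 0.7950/1.12650 = 0.705726
Compose boost 3: (0.464 + 0.705726)/(1 + 0.464×0.705726) = 1.16973/1.32746 = 0.8812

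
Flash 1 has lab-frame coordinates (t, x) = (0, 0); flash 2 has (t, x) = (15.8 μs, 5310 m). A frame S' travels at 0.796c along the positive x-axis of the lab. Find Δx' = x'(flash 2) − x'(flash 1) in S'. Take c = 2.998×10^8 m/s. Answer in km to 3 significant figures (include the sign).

γ = 1/√(1 − 0.796²) = 1.6521
Δx' = γ(Δx − vΔt) = 1.6521 × (5310 m − 0.796×(2.998×10^8 m/s)×15.8×10^-6 s)
= 1.6521 × (1539.5 m) = 2.54 km

Δx' ≈ 2.54 km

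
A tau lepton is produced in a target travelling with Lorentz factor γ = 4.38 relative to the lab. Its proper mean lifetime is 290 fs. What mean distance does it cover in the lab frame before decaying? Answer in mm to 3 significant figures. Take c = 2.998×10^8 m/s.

d ≈ 0.371 mm

β = √(1 − 1/γ²) = √(1 − 1/4.38²) = 0.97359
Dilated lifetime: Δt = γτ₀ = 4.38 × 290 fs = 1270.2 fs
d = vΔt = 0.97359c × 1270.2 fs = 2.9188×10^8 m/s × 1.2702×10^-12 s = 0.371 mm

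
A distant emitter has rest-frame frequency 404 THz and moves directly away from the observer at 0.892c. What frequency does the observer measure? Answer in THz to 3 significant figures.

Relativistic Doppler: f_obs = f_src √((1−β)/(1+β))
= 404 × √(0.10800/1.8920) = 404 × 0.23892 = 96.5 THz

f_obs ≈ 96.5 THz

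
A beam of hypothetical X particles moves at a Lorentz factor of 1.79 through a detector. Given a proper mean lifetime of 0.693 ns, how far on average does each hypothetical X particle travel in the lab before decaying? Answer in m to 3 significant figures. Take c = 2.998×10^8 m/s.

d ≈ 0.308 m

β = √(1 − 1/γ²) = √(1 − 1/1.79²) = 0.82940
Dilated lifetime: Δt = γτ₀ = 1.79 × 0.693 ns = 1.2405 ns
d = vΔt = 0.82940c × 1.2405 ns = 2.4865×10^8 m/s × 1.2405×10^-9 s = 0.308 m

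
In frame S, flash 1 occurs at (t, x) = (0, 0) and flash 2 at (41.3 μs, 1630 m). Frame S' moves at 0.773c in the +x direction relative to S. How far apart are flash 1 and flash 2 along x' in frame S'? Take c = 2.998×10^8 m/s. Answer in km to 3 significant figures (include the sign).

Δx' ≈ -12.5 km

γ = 1/√(1 − 0.773²) = 1.5763
Δx' = γ(Δx − vΔt) = 1.5763 × (1630 m − 0.773×(2.998×10^8 m/s)×41.3×10^-6 s)
= 1.5763 × (-7941.1 m) = -12.5 km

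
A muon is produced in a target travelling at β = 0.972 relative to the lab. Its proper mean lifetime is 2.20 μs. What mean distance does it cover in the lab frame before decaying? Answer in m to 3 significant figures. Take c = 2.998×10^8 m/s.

γ = 1/√(1 − 0.972²) = 4.2557
Dilated lifetime: Δt = γτ₀ = 4.2557 × 2.20 μs = 9.3625 μs
d = vΔt = 0.972c × 9.3625 μs = 2.9141×10^8 m/s × 9.3625×10^-6 s = 2730 m

d ≈ 2730 m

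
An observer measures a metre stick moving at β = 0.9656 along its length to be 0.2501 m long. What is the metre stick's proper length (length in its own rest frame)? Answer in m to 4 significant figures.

L₀ ≈ 0.9618 m

γ = 1/√(1 − 0.9656²) = 3.84568
L₀ = γL = 3.84568 × 0.2501 = 0.9618 m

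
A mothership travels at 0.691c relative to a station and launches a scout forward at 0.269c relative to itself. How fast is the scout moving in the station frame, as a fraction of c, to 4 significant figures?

u ≈ 0.8095c

Compose boost 2: (0.269 + 0.691)/(1 + 0.269×0.691) = 0.9600/1.18588 = 0.8095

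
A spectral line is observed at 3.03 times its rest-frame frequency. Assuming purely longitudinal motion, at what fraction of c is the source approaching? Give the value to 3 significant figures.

f_obs/f_src = √((1+β)/(1−β)) = 3.03  ⇒  (1+β)/(1−β) = 9.1809
β = |1 − D²|/(1 + D²) = |1 − 9.1809|/(1 + 9.1809) = 0.804

β ≈ 0.804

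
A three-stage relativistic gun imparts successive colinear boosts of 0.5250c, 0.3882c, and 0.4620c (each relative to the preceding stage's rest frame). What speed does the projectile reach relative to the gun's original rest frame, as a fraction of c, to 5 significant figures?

Compose boost 2: (0.3882 + 0.5250)/(1 + 0.3882×0.5250) = 0.91320/1.203805 = 0.7585946
Compose boost 3: (0.4620 + 0.7585946)/(1 + 0.4620×0.7585946) = 1.220595/1.350471 = 0.90383

u ≈ 0.90383c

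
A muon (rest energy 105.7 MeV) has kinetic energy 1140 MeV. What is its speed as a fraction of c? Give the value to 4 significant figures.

β ≈ 0.9964

γ = 1 + K/(m₀c²) = 1 + 1140/105.7 = 11.7852
β = √(1 − 1/γ²) = 0.9964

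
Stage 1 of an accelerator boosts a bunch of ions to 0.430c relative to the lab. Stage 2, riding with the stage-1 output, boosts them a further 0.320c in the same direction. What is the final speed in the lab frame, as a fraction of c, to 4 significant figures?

u ≈ 0.6593c

Compose boost 2: (0.320 + 0.430)/(1 + 0.320×0.430) = 0.7500/1.13760 = 0.6593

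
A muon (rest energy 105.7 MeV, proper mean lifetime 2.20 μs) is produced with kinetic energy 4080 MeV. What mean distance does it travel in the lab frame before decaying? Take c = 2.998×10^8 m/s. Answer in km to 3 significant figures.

d ≈ 26.1 km

γ = 1 + K/(m₀c²) = 1 + 4080/105.7 = 39.600
β = √(1 − 1/γ²) = 0.99968
Dilated lifetime: γτ₀ = 39.600 × 2.20 μs = 87.120 μs
d = βc·γτ₀ = 0.99968 × (2.998×10^8 m/s) × 8.7120×10^-5 s = 26.1 km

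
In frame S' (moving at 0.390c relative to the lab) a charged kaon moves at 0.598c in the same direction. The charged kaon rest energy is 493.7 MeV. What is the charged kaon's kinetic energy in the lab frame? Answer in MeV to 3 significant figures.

u_lab = (0.598 + 0.390)/(1 + 0.598×0.390) = 0.801155
γ = 1/√(1 − 0.801155²) = 1.6710
K = (γ − 1)m₀c² = (1.6710 − 1) × 493.7 = 0.67096 × 493.7 = 331 MeV

K ≈ 331 MeV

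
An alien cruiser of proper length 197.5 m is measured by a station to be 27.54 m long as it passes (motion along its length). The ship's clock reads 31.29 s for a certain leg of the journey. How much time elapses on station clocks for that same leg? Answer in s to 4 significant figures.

Δt ≈ 224.4 s

Length contraction ⇒ γ = L₀/L = 197.5/27.54 = 7.17139
Time dilation: Δt = γτ₀ = 7.17139 × 31.29 s = 224.4 s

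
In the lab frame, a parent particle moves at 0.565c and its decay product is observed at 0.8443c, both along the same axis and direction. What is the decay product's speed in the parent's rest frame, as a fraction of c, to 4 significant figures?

Inverse velocity addition: u' = (u − v)/(1 − uv/c²)
= (0.8443 − 0.565)/(1 − 0.8443×0.565) = 0.2793/0.522971 = 0.5341

u' ≈ 0.5341c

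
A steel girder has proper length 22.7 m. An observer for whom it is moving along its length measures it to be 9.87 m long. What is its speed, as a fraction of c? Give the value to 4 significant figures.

γ = L₀/L = 22.7/9.87 = 2.29990
β = √(1 − 1/γ²) = 0.9005

β ≈ 0.9005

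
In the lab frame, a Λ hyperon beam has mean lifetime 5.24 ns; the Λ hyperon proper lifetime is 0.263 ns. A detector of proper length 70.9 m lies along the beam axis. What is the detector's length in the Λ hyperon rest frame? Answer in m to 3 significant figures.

Time dilation ⇒ γ = Δt/τ₀ = 5.24/0.263 = 19.924
Length contraction: L = L₀/γ = 70.9/19.924 = 3.56 m

L ≈ 3.56 m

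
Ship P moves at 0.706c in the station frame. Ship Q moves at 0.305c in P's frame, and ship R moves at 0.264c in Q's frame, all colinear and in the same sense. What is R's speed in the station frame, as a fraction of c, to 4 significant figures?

Compose boost 2: (0.305 + 0.706)/(1 + 0.305×0.706) = 1.011/1.21533 = 0.831873
Compose boost 3: (0.264 + 0.831873)/(1 + 0.264×0.831873) = 1.09587/1.21961 = 0.8985

u ≈ 0.8985c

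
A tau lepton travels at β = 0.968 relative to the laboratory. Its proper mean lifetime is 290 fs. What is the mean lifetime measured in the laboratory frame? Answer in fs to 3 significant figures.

γ = 1/√(1 − 0.968²) = 3.9849
Time dilation: Δt = γτ₀ = 3.9849 × 290 fs = 1160 fs

Δt ≈ 1160 fs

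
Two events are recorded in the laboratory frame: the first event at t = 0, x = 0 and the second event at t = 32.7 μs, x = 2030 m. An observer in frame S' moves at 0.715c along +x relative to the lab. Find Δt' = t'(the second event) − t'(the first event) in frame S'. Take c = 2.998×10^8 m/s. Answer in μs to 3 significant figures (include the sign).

γ = 1/√(1 − 0.715²) = 1.4304
Δt' = γ(Δt − vΔx/c²) = 1.4304 × (32.7 μs − 0.715×2030 m / (2.998×10^8 m/s))
= 1.4304 × (27.859 μs) = 39.8 μs

Δt' ≈ 39.8 μs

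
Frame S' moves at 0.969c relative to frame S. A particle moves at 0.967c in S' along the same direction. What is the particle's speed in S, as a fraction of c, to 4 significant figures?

u ≈ 0.9995c

Relativistic velocity addition: u = (u' + v)/(1 + u'v/c²)
= (0.967 + 0.969)/(1 + 0.967×0.969) = 1.936/1.93702 = 0.9995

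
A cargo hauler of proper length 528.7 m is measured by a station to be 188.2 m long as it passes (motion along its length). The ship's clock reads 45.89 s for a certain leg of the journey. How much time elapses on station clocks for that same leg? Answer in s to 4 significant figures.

Δt ≈ 128.9 s

Length contraction ⇒ γ = L₀/L = 528.7/188.2 = 2.80925
Time dilation: Δt = γτ₀ = 2.80925 × 45.89 s = 128.9 s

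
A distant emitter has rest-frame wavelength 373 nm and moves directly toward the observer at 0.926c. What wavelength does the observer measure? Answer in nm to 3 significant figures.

λ_obs ≈ 73.1 nm

Relativistic Doppler: λ_obs = λ_src √((1−β)/(1+β))
= 373 × √(0.074000/1.9260) = 373 × 0.19601 = 73.1 nm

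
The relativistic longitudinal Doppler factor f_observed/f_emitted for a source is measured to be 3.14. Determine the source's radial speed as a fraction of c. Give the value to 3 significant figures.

β ≈ 0.816

f_obs/f_src = √((1+β)/(1−β)) = 3.14  ⇒  (1+β)/(1−β) = 9.8596
β = |1 − D²|/(1 + D²) = |1 − 9.8596|/(1 + 9.8596) = 0.816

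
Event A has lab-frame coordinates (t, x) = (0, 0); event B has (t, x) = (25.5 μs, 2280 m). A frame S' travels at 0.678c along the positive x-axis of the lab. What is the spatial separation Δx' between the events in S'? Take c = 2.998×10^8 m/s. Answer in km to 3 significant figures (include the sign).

γ = 1/√(1 − 0.678²) = 1.3604
Δx' = γ(Δx − vΔt) = 1.3604 × (2280 m − 0.678×(2.998×10^8 m/s)×25.5×10^-6 s)
= 1.3604 × (-2903.2 m) = -3.95 km

Δx' ≈ -3.95 km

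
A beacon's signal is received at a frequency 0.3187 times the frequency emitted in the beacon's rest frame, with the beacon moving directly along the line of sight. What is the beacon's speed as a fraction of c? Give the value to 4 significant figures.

f_obs/f_src = √((1−β)/(1+β)) = 0.3187  ⇒  (1−β)/(1+β) = 0.101570
β = |1 − D²|/(1 + D²) = |1 − 0.101570|/(1 + 0.101570) = 0.8156

β ≈ 0.8156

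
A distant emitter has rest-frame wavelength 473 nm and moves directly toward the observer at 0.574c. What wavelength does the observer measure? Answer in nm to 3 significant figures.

λ_obs ≈ 246 nm

Relativistic Doppler: λ_obs = λ_src √((1−β)/(1+β))
= 473 × √(0.42600/1.5740) = 473 × 0.52024 = 246 nm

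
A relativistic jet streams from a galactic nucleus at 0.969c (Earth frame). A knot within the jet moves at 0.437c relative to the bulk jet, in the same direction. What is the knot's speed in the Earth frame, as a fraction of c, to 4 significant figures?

Relativistic velocity addition: u = (u' + v)/(1 + u'v/c²)
= (0.437 + 0.969)/(1 + 0.437×0.969) = 1.406/1.42345 = 0.9877

u ≈ 0.9877c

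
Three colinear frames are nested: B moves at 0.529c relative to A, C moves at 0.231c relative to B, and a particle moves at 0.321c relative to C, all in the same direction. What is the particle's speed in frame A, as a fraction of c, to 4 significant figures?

u ≈ 0.8200c

Compose boost 2: (0.231 + 0.529)/(1 + 0.231×0.529) = 0.7600/1.12220 = 0.677242
Compose boost 3: (0.321 + 0.677242)/(1 + 0.321×0.677242) = 0.998242/1.21739 = 0.8200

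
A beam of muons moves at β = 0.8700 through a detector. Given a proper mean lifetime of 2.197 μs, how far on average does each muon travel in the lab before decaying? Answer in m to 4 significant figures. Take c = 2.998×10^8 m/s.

γ = 1/√(1 − 0.8700²) = 2.02818
Dilated lifetime: Δt = γτ₀ = 2.02818 × 2.197 μs = 4.45592 μs
d = vΔt = 0.8700c × 4.45592 μs = 2.60826×10^8 m/s × 4.45592×10^-6 s = 1162 m

d ≈ 1162 m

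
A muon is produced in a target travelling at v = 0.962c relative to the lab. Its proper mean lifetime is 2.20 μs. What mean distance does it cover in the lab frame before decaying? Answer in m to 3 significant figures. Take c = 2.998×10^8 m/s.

d ≈ 2320 m

γ = 1/√(1 − 0.962²) = 3.6623
Dilated lifetime: Δt = γτ₀ = 3.6623 × 2.20 μs = 8.0571 μs
d = vΔt = 0.962c × 8.0571 μs = 2.8841×10^8 m/s × 8.0571×10^-6 s = 2320 m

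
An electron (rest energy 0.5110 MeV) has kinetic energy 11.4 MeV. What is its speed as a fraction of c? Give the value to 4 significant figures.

β ≈ 0.9991

γ = 1 + K/(m₀c²) = 1 + 11.4/0.5110 = 23.3092
β = √(1 − 1/γ²) = 0.9991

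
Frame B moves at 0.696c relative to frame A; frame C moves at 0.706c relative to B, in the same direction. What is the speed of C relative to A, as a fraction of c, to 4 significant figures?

Compose boost 2: (0.706 + 0.696)/(1 + 0.706×0.696) = 1.402/1.49138 = 0.9401

u ≈ 0.9401c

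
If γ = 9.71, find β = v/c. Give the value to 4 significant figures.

β ≈ 0.9947

β = √(1 − 1/γ²) = √(1 − 1/9.71²) = √(0.989394) = 0.9947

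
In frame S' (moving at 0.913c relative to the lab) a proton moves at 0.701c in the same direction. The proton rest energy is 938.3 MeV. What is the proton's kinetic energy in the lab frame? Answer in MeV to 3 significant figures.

u_lab = (0.701 + 0.913)/(1 + 0.701×0.913) = 0.984139
γ = 1/√(1 − 0.984139²) = 5.6369
K = (γ − 1)m₀c² = (5.6369 − 1) × 938.3 = 4.6369 × 938.3 = 4350 MeV

K ≈ 4350 MeV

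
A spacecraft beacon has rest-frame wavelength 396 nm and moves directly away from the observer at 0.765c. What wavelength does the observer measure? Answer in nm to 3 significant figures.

λ_obs ≈ 1090 nm

Relativistic Doppler: λ_obs = λ_src √((1+β)/(1−β))
= 396 × √(1.7650/0.23500) = 396 × 2.7406 = 1090 nm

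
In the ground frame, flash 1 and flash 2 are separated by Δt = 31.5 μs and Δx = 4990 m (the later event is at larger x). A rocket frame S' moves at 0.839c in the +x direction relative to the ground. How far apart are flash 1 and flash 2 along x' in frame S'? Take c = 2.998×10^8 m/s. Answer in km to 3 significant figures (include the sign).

Δx' ≈ -5.39 km

γ = 1/√(1 − 0.839²) = 1.8378
Δx' = γ(Δx − vΔt) = 1.8378 × (4990 m − 0.839×(2.998×10^8 m/s)×31.5×10^-6 s)
= 1.8378 × (-2933.3 m) = -5.39 km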